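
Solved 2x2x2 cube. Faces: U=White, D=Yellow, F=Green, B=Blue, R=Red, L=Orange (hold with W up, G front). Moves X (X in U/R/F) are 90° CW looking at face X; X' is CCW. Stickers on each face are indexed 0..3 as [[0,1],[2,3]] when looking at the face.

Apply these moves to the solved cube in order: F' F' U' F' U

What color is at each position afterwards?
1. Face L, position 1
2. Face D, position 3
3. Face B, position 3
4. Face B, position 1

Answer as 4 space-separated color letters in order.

Answer: G Y B Y

Derivation:
After move 1 (F'): F=GGGG U=WWRR R=YRYR D=OOYY L=OWOW
After move 2 (F'): F=GGGG U=WWYY R=OROR D=WWYY L=OROR
After move 3 (U'): U=WYWY F=ORGG R=GGOR B=ORBB L=BBOR
After move 4 (F'): F=RGOG U=WYGO R=WGWR D=BRYY L=BYOW
After move 5 (U): U=GWOY F=WGOG R=ORWR B=BYBB L=RGOW
Query 1: L[1] = G
Query 2: D[3] = Y
Query 3: B[3] = B
Query 4: B[1] = Y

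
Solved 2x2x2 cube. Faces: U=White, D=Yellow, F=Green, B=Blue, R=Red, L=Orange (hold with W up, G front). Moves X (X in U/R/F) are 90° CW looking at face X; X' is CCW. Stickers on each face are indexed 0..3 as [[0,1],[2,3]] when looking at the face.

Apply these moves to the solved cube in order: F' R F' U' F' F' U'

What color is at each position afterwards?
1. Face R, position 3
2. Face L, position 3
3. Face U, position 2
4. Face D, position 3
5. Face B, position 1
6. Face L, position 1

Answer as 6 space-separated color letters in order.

After move 1 (F'): F=GGGG U=WWRR R=YRYR D=OOYY L=OWOW
After move 2 (R): R=YYRR U=WGRG F=GOGY D=OBYB B=RBWB
After move 3 (F'): F=OYGG U=WGYR R=BYOR D=WWYB L=OGOR
After move 4 (U'): U=GRWY F=OGGG R=OYOR B=BYWB L=RBOR
After move 5 (F'): F=GGOG U=GROO R=WYWR D=BRYB L=RYOW
After move 6 (F'): F=GGGO U=GRWW R=RYBR D=YWYB L=ROOO
After move 7 (U'): U=RWGW F=ROGO R=GGBR B=RYWB L=BYOO
Query 1: R[3] = R
Query 2: L[3] = O
Query 3: U[2] = G
Query 4: D[3] = B
Query 5: B[1] = Y
Query 6: L[1] = Y

Answer: R O G B Y Y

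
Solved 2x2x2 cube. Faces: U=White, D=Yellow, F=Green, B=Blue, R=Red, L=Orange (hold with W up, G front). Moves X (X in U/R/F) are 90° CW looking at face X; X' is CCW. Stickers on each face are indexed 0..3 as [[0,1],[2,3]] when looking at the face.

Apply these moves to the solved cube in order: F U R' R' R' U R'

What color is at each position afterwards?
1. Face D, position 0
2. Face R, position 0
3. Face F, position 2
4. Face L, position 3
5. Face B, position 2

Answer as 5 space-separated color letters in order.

Answer: R Y G Y B

Derivation:
After move 1 (F): F=GGGG U=WWOO R=WRWR D=RRYY L=OYOY
After move 2 (U): U=OWOW F=WRGG R=BBWR B=OYBB L=GGOY
After move 3 (R'): R=BRBW U=OBOO F=WWGW D=RRYG B=YYRB
After move 4 (R'): R=RWBB U=OROY F=WBGO D=RWYW B=GYRB
After move 5 (R'): R=WBRB U=OROG F=WRGY D=RBYO B=WYWB
After move 6 (U): U=OOGR F=WBGY R=WYRB B=GGWB L=WROY
After move 7 (R'): R=YBWR U=OWGG F=WOGR D=RBYY B=OGBB
Query 1: D[0] = R
Query 2: R[0] = Y
Query 3: F[2] = G
Query 4: L[3] = Y
Query 5: B[2] = B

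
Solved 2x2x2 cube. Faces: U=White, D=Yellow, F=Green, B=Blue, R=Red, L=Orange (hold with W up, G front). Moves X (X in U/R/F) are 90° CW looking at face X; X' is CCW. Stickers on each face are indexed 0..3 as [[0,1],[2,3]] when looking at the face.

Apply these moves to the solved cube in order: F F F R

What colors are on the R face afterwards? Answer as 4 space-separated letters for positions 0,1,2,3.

After move 1 (F): F=GGGG U=WWOO R=WRWR D=RRYY L=OYOY
After move 2 (F): F=GGGG U=WWYY R=OROR D=WWYY L=OROR
After move 3 (F): F=GGGG U=WWRR R=YRYR D=OOYY L=OWOW
After move 4 (R): R=YYRR U=WGRG F=GOGY D=OBYB B=RBWB
Query: R face = YYRR

Answer: Y Y R R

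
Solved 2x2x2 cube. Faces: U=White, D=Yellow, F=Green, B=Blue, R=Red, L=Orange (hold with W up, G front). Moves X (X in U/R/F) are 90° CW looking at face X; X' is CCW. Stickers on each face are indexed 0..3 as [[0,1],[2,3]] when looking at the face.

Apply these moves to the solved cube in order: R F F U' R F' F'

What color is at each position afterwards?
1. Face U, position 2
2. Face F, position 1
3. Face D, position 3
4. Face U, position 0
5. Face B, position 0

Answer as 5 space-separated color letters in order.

Answer: W Y O G B

Derivation:
After move 1 (R): R=RRRR U=WGWG F=GYGY D=YBYB B=WBWB
After move 2 (F): F=GGYY U=WGOO R=WRGR D=RRYB L=OYOB
After move 3 (F): F=YGYG U=WGBY R=OROR D=GWYB L=OROR
After move 4 (U'): U=GYWB F=ORYG R=YGOR B=ORWB L=WBOR
After move 5 (R): R=OYRG U=GRWG F=OWYB D=GWYO B=BRYB
After move 6 (F'): F=WBOY U=GROR R=WYGG D=BRYO L=WGOW
After move 7 (F'): F=BYWO U=GRWG R=RYBG D=GWYO L=WROO
Query 1: U[2] = W
Query 2: F[1] = Y
Query 3: D[3] = O
Query 4: U[0] = G
Query 5: B[0] = B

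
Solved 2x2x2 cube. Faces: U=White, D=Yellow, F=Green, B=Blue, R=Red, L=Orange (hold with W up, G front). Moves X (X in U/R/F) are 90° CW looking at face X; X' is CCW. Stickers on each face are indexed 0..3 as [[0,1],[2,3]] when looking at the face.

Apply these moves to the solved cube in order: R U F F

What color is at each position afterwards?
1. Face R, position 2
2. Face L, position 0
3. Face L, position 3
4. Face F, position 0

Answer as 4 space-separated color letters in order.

Answer: Y G W Y

Derivation:
After move 1 (R): R=RRRR U=WGWG F=GYGY D=YBYB B=WBWB
After move 2 (U): U=WWGG F=RRGY R=WBRR B=OOWB L=GYOO
After move 3 (F): F=GRYR U=WWOY R=GBGR D=RWYB L=GYOB
After move 4 (F): F=YGRR U=WWBY R=OBYR D=GGYB L=GROW
Query 1: R[2] = Y
Query 2: L[0] = G
Query 3: L[3] = W
Query 4: F[0] = Y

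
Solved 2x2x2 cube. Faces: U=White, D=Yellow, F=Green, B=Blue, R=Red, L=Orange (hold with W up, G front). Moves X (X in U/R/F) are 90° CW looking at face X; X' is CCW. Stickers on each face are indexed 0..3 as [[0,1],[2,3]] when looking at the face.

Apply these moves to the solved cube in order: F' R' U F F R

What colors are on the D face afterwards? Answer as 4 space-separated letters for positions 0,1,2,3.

Answer: B O Y O

Derivation:
After move 1 (F'): F=GGGG U=WWRR R=YRYR D=OOYY L=OWOW
After move 2 (R'): R=RRYY U=WBRB F=GWGR D=OGYG B=YBOB
After move 3 (U): U=RWBB F=RRGR R=YBYY B=OWOB L=GWOW
After move 4 (F): F=GRRR U=RWWW R=BBBY D=YYYG L=GOOG
After move 5 (F): F=RGRR U=RWGO R=WBWY D=BBYG L=GYOY
After move 6 (R): R=WWYB U=RGGR F=RBRG D=BOYO B=OWWB
Query: D face = BOYO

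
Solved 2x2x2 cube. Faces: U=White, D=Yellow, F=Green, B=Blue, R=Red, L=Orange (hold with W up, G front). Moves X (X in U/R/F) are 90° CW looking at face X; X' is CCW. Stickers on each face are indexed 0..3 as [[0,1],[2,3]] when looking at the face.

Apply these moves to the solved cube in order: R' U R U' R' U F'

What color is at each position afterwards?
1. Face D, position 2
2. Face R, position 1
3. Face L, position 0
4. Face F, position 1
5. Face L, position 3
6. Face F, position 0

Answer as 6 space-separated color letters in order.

After move 1 (R'): R=RRRR U=WBWB F=GWGW D=YGYG B=YBYB
After move 2 (U): U=WWBB F=RRGW R=YBRR B=OOYB L=GWOO
After move 3 (R): R=RYRB U=WRBW F=RGGG D=YYYO B=BOWB
After move 4 (U'): U=RWWB F=GWGG R=RGRB B=RYWB L=BOOO
After move 5 (R'): R=GBRR U=RWWR F=GWGB D=YWYG B=OYYB
After move 6 (U): U=WRRW F=GBGB R=OYRR B=BOYB L=GWOO
After move 7 (F'): F=BBGG U=WROR R=WYYR D=WOYG L=GWOR
Query 1: D[2] = Y
Query 2: R[1] = Y
Query 3: L[0] = G
Query 4: F[1] = B
Query 5: L[3] = R
Query 6: F[0] = B

Answer: Y Y G B R B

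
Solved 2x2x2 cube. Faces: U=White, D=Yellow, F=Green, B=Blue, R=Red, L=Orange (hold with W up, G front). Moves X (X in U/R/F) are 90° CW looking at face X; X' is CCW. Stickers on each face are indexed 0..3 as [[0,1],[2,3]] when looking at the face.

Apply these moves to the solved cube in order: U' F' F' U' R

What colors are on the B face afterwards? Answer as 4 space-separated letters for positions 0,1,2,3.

After move 1 (U'): U=WWWW F=OOGG R=GGRR B=RRBB L=BBOO
After move 2 (F'): F=OGOG U=WWGR R=YGYR D=BOYY L=BWOW
After move 3 (F'): F=GGOO U=WWYY R=OGBR D=WWYY L=BROG
After move 4 (U'): U=WYWY F=BROO R=GGBR B=OGBB L=RROG
After move 5 (R): R=BGRG U=WRWO F=BWOY D=WBYO B=YGYB
Query: B face = YGYB

Answer: Y G Y B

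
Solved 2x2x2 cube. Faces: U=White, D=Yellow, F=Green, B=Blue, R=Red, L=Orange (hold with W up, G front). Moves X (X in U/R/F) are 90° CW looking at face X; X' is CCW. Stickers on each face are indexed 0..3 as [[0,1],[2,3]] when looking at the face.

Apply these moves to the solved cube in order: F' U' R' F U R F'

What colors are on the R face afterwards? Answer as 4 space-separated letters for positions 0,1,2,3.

Answer: O Y G R

Derivation:
After move 1 (F'): F=GGGG U=WWRR R=YRYR D=OOYY L=OWOW
After move 2 (U'): U=WRWR F=OWGG R=GGYR B=YRBB L=BBOW
After move 3 (R'): R=GRGY U=WBWY F=ORGR D=OWYG B=YROB
After move 4 (F): F=GORR U=WBWB R=WRYY D=GGYG L=BOOW
After move 5 (U): U=WWBB F=WRRR R=YRYY B=BOOB L=GOOW
After move 6 (R): R=YYYR U=WRBR F=WGRG D=GOYB B=BOWB
After move 7 (F'): F=GGWR U=WRYY R=OYGR D=OWYB L=GROB
Query: R face = OYGR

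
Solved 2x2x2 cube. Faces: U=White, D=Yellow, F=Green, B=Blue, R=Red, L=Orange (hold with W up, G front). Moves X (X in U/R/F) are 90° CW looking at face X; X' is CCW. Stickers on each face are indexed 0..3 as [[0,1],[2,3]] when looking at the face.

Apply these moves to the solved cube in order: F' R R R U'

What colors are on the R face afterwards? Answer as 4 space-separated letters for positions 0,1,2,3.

After move 1 (F'): F=GGGG U=WWRR R=YRYR D=OOYY L=OWOW
After move 2 (R): R=YYRR U=WGRG F=GOGY D=OBYB B=RBWB
After move 3 (R): R=RYRY U=WORY F=GBGB D=OWYR B=GBGB
After move 4 (R): R=RRYY U=WBRB F=GWGR D=OGYG B=YBOB
After move 5 (U'): U=BBWR F=OWGR R=GWYY B=RROB L=YBOW
Query: R face = GWYY

Answer: G W Y Y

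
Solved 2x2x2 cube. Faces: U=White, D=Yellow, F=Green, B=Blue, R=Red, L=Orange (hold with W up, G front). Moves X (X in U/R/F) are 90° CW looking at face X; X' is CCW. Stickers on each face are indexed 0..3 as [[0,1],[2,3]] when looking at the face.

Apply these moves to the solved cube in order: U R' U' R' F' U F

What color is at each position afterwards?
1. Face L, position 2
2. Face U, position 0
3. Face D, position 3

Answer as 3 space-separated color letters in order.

After move 1 (U): U=WWWW F=RRGG R=BBRR B=OOBB L=GGOO
After move 2 (R'): R=BRBR U=WBWO F=RWGW D=YRYG B=YOYB
After move 3 (U'): U=BOWW F=GGGW R=RWBR B=BRYB L=YOOO
After move 4 (R'): R=WRRB U=BYWB F=GOGW D=YGYW B=GRRB
After move 5 (F'): F=OWGG U=BYWR R=GRYB D=OOYW L=YBOW
After move 6 (U): U=WBRY F=GRGG R=GRYB B=YBRB L=OWOW
After move 7 (F): F=GGGR U=WBWW R=RRYB D=YGYW L=OOOO
Query 1: L[2] = O
Query 2: U[0] = W
Query 3: D[3] = W

Answer: O W W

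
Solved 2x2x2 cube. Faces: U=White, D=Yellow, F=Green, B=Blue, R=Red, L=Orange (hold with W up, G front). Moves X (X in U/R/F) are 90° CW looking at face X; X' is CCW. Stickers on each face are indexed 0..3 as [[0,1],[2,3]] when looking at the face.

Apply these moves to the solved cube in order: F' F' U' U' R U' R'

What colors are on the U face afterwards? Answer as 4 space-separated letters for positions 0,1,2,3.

Answer: B Y Y O

Derivation:
After move 1 (F'): F=GGGG U=WWRR R=YRYR D=OOYY L=OWOW
After move 2 (F'): F=GGGG U=WWYY R=OROR D=WWYY L=OROR
After move 3 (U'): U=WYWY F=ORGG R=GGOR B=ORBB L=BBOR
After move 4 (U'): U=YYWW F=BBGG R=OROR B=GGBB L=OROR
After move 5 (R): R=OORR U=YBWG F=BWGY D=WBYG B=WGYB
After move 6 (U'): U=BGYW F=ORGY R=BWRR B=OOYB L=WGOR
After move 7 (R'): R=WRBR U=BYYO F=OGGW D=WRYY B=GOBB
Query: U face = BYYO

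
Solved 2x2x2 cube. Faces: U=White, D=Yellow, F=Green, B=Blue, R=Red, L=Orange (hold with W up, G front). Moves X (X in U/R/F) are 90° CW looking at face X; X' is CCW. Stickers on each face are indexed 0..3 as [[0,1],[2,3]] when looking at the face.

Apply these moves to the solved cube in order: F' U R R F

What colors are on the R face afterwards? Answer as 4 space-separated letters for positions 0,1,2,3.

Answer: R Y Y B

Derivation:
After move 1 (F'): F=GGGG U=WWRR R=YRYR D=OOYY L=OWOW
After move 2 (U): U=RWRW F=YRGG R=BBYR B=OWBB L=GGOW
After move 3 (R): R=YBRB U=RRRG F=YOGY D=OBYO B=WWWB
After move 4 (R): R=RYBB U=RORY F=YBGO D=OWYW B=GWRB
After move 5 (F): F=GYOB U=ROWG R=RYYB D=BRYW L=GOOW
Query: R face = RYYB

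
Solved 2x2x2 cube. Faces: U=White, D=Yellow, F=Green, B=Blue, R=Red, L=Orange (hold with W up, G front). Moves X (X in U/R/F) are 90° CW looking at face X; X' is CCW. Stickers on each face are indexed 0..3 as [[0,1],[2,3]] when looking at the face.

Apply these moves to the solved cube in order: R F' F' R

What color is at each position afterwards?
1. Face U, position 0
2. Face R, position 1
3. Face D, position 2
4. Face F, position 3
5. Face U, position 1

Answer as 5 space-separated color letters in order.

After move 1 (R): R=RRRR U=WGWG F=GYGY D=YBYB B=WBWB
After move 2 (F'): F=YYGG U=WGRR R=BRYR D=OOYB L=OGOW
After move 3 (F'): F=YGYG U=WGBY R=OROR D=GWYB L=OROR
After move 4 (R): R=OORR U=WGBG F=YWYB D=GWYW B=YBGB
Query 1: U[0] = W
Query 2: R[1] = O
Query 3: D[2] = Y
Query 4: F[3] = B
Query 5: U[1] = G

Answer: W O Y B G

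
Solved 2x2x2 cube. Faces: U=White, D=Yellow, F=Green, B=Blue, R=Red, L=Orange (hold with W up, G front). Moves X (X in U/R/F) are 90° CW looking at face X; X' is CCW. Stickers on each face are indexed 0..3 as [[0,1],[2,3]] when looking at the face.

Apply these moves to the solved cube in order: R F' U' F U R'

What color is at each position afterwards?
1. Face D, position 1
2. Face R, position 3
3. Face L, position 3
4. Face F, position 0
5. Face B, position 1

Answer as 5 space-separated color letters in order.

Answer: Y R O W O

Derivation:
After move 1 (R): R=RRRR U=WGWG F=GYGY D=YBYB B=WBWB
After move 2 (F'): F=YYGG U=WGRR R=BRYR D=OOYB L=OGOW
After move 3 (U'): U=GRWR F=OGGG R=YYYR B=BRWB L=WBOW
After move 4 (F): F=GOGG U=GRWB R=WYRR D=YYYB L=WOOO
After move 5 (U): U=WGBR F=WYGG R=BRRR B=WOWB L=GOOO
After move 6 (R'): R=RRBR U=WWBW F=WGGR D=YYYG B=BOYB
Query 1: D[1] = Y
Query 2: R[3] = R
Query 3: L[3] = O
Query 4: F[0] = W
Query 5: B[1] = O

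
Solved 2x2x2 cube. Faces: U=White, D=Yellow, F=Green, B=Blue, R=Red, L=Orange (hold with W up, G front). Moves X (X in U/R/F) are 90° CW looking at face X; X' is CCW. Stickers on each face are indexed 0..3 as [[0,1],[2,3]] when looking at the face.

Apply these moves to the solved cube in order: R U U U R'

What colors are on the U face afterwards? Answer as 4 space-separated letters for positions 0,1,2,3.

After move 1 (R): R=RRRR U=WGWG F=GYGY D=YBYB B=WBWB
After move 2 (U): U=WWGG F=RRGY R=WBRR B=OOWB L=GYOO
After move 3 (U): U=GWGW F=WBGY R=OORR B=GYWB L=RROO
After move 4 (U): U=GGWW F=OOGY R=GYRR B=RRWB L=WBOO
After move 5 (R'): R=YRGR U=GWWR F=OGGW D=YOYY B=BRBB
Query: U face = GWWR

Answer: G W W R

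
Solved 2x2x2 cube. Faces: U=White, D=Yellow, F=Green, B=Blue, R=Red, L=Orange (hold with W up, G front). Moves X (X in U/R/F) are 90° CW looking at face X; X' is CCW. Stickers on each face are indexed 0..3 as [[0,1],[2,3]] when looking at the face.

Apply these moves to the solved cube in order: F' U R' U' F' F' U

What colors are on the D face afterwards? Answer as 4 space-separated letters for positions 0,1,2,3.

Answer: R R Y G

Derivation:
After move 1 (F'): F=GGGG U=WWRR R=YRYR D=OOYY L=OWOW
After move 2 (U): U=RWRW F=YRGG R=BBYR B=OWBB L=GGOW
After move 3 (R'): R=BRBY U=RBRO F=YWGW D=ORYG B=YWOB
After move 4 (U'): U=BORR F=GGGW R=YWBY B=BROB L=YWOW
After move 5 (F'): F=GWGG U=BOYB R=RWOY D=WWYG L=YROR
After move 6 (F'): F=WGGG U=BORO R=WWWY D=RRYG L=YBOY
After move 7 (U): U=RBOO F=WWGG R=BRWY B=YBOB L=WGOY
Query: D face = RRYG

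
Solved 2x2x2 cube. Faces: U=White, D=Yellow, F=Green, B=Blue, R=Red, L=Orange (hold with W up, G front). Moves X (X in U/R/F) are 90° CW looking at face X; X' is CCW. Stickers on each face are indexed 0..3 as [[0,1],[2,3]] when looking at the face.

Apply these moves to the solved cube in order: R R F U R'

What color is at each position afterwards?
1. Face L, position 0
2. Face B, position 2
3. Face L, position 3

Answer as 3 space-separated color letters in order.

After move 1 (R): R=RRRR U=WGWG F=GYGY D=YBYB B=WBWB
After move 2 (R): R=RRRR U=WYWY F=GBGB D=YWYW B=GBGB
After move 3 (F): F=GGBB U=WYOO R=WRYR D=RRYW L=OYOW
After move 4 (U): U=OWOY F=WRBB R=GBYR B=OYGB L=GGOW
After move 5 (R'): R=BRGY U=OGOO F=WWBY D=RRYB B=WYRB
Query 1: L[0] = G
Query 2: B[2] = R
Query 3: L[3] = W

Answer: G R W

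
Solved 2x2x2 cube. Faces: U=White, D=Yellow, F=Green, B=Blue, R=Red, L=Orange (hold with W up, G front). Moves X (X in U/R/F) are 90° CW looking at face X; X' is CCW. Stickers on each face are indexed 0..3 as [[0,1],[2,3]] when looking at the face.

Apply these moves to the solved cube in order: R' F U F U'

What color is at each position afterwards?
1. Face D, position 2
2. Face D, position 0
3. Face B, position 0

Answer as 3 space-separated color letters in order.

Answer: Y B O

Derivation:
After move 1 (R'): R=RRRR U=WBWB F=GWGW D=YGYG B=YBYB
After move 2 (F): F=GGWW U=WBOO R=WRBR D=RRYG L=OYOG
After move 3 (U): U=OWOB F=WRWW R=YBBR B=OYYB L=GGOG
After move 4 (F): F=WWWR U=OWGG R=OBBR D=BYYG L=GROR
After move 5 (U'): U=WGOG F=GRWR R=WWBR B=OBYB L=OYOR
Query 1: D[2] = Y
Query 2: D[0] = B
Query 3: B[0] = O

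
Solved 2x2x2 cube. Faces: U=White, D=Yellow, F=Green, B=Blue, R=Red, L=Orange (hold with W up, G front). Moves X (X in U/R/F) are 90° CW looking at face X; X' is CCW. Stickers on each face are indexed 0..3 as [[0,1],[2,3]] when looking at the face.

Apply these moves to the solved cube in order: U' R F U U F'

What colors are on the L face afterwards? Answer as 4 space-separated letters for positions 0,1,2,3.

Answer: W W O O

Derivation:
After move 1 (U'): U=WWWW F=OOGG R=GGRR B=RRBB L=BBOO
After move 2 (R): R=RGRG U=WOWG F=OYGY D=YBYR B=WRWB
After move 3 (F): F=GOYY U=WOOB R=WGGG D=RRYR L=BYOB
After move 4 (U): U=OWBO F=WGYY R=WRGG B=BYWB L=GOOB
After move 5 (U): U=BOOW F=WRYY R=BYGG B=GOWB L=WGOB
After move 6 (F'): F=RYWY U=BOBG R=RYRG D=GBYR L=WWOO
Query: L face = WWOO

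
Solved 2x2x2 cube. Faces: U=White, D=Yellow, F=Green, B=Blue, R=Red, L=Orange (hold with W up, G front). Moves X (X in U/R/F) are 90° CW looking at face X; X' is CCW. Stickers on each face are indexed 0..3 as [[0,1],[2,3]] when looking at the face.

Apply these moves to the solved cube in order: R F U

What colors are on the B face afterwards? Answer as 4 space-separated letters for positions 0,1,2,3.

After move 1 (R): R=RRRR U=WGWG F=GYGY D=YBYB B=WBWB
After move 2 (F): F=GGYY U=WGOO R=WRGR D=RRYB L=OYOB
After move 3 (U): U=OWOG F=WRYY R=WBGR B=OYWB L=GGOB
Query: B face = OYWB

Answer: O Y W B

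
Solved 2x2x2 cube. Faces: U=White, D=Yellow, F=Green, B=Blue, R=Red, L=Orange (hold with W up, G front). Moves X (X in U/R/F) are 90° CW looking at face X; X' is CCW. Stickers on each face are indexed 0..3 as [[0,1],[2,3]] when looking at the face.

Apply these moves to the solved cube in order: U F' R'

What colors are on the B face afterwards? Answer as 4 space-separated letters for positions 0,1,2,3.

Answer: Y O O B

Derivation:
After move 1 (U): U=WWWW F=RRGG R=BBRR B=OOBB L=GGOO
After move 2 (F'): F=RGRG U=WWBR R=YBYR D=GOYY L=GWOW
After move 3 (R'): R=BRYY U=WBBO F=RWRR D=GGYG B=YOOB
Query: B face = YOOB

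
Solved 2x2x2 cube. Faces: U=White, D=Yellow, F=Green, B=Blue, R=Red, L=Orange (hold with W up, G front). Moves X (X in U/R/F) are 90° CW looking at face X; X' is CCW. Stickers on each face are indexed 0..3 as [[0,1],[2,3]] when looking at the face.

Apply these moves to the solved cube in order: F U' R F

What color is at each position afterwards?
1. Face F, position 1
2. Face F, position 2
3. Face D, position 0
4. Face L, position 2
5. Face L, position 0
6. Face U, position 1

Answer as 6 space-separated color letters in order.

After move 1 (F): F=GGGG U=WWOO R=WRWR D=RRYY L=OYOY
After move 2 (U'): U=WOWO F=OYGG R=GGWR B=WRBB L=BBOY
After move 3 (R): R=WGRG U=WYWG F=ORGY D=RBYW B=OROB
After move 4 (F): F=GOYR U=WYYB R=WGGG D=RWYW L=BROB
Query 1: F[1] = O
Query 2: F[2] = Y
Query 3: D[0] = R
Query 4: L[2] = O
Query 5: L[0] = B
Query 6: U[1] = Y

Answer: O Y R O B Y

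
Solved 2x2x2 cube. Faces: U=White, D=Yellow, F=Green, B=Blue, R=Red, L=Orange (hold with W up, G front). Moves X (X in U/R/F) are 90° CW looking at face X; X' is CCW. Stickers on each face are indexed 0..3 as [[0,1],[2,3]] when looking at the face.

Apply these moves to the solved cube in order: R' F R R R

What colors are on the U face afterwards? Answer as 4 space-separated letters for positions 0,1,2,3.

After move 1 (R'): R=RRRR U=WBWB F=GWGW D=YGYG B=YBYB
After move 2 (F): F=GGWW U=WBOO R=WRBR D=RRYG L=OYOG
After move 3 (R): R=BWRR U=WGOW F=GRWG D=RYYY B=OBBB
After move 4 (R): R=RBRW U=WROG F=GYWY D=RBYO B=WBGB
After move 5 (R): R=RRWB U=WYOY F=GBWO D=RGYW B=GBRB
Query: U face = WYOY

Answer: W Y O Y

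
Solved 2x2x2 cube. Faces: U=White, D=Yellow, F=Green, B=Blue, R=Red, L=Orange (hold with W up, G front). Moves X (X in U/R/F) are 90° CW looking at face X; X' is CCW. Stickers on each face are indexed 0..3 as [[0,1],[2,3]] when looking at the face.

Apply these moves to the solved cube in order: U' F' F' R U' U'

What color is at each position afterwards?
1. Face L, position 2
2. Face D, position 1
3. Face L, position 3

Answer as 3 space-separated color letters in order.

After move 1 (U'): U=WWWW F=OOGG R=GGRR B=RRBB L=BBOO
After move 2 (F'): F=OGOG U=WWGR R=YGYR D=BOYY L=BWOW
After move 3 (F'): F=GGOO U=WWYY R=OGBR D=WWYY L=BROG
After move 4 (R): R=BORG U=WGYO F=GWOY D=WBYR B=YRWB
After move 5 (U'): U=GOWY F=BROY R=GWRG B=BOWB L=YROG
After move 6 (U'): U=OYGW F=YROY R=BRRG B=GWWB L=BOOG
Query 1: L[2] = O
Query 2: D[1] = B
Query 3: L[3] = G

Answer: O B G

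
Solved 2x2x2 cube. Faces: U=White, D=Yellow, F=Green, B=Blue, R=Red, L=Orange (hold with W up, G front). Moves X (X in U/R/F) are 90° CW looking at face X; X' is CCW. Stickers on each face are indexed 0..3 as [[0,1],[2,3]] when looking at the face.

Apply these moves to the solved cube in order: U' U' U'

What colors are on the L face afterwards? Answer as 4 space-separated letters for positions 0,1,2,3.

After move 1 (U'): U=WWWW F=OOGG R=GGRR B=RRBB L=BBOO
After move 2 (U'): U=WWWW F=BBGG R=OORR B=GGBB L=RROO
After move 3 (U'): U=WWWW F=RRGG R=BBRR B=OOBB L=GGOO
Query: L face = GGOO

Answer: G G O O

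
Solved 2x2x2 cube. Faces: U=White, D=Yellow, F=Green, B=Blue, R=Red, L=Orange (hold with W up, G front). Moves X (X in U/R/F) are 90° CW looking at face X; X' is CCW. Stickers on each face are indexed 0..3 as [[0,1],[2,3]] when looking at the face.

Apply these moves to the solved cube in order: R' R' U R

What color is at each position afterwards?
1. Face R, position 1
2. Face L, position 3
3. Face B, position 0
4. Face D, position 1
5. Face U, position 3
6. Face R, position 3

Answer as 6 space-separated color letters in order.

Answer: G O Y G B B

Derivation:
After move 1 (R'): R=RRRR U=WBWB F=GWGW D=YGYG B=YBYB
After move 2 (R'): R=RRRR U=WYWY F=GBGB D=YWYW B=GBGB
After move 3 (U): U=WWYY F=RRGB R=GBRR B=OOGB L=GBOO
After move 4 (R): R=RGRB U=WRYB F=RWGW D=YGYO B=YOWB
Query 1: R[1] = G
Query 2: L[3] = O
Query 3: B[0] = Y
Query 4: D[1] = G
Query 5: U[3] = B
Query 6: R[3] = B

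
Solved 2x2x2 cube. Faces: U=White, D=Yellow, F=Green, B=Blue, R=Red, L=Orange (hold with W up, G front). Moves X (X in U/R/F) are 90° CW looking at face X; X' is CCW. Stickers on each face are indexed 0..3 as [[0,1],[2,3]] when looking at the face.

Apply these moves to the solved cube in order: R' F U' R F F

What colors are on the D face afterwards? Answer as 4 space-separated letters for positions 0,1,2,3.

After move 1 (R'): R=RRRR U=WBWB F=GWGW D=YGYG B=YBYB
After move 2 (F): F=GGWW U=WBOO R=WRBR D=RRYG L=OYOG
After move 3 (U'): U=BOWO F=OYWW R=GGBR B=WRYB L=YBOG
After move 4 (R): R=BGRG U=BYWW F=ORWG D=RYYW B=OROB
After move 5 (F): F=WOGR U=BYGB R=WGWG D=RBYW L=YROY
After move 6 (F): F=GWRO U=BYYR R=GGBG D=WWYW L=YROB
Query: D face = WWYW

Answer: W W Y W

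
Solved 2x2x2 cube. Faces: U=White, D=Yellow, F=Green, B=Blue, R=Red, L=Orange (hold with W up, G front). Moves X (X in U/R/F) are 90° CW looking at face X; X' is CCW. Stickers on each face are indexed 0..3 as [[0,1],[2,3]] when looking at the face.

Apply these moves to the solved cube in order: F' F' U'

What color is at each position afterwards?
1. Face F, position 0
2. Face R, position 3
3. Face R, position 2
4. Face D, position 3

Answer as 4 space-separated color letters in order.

Answer: O R O Y

Derivation:
After move 1 (F'): F=GGGG U=WWRR R=YRYR D=OOYY L=OWOW
After move 2 (F'): F=GGGG U=WWYY R=OROR D=WWYY L=OROR
After move 3 (U'): U=WYWY F=ORGG R=GGOR B=ORBB L=BBOR
Query 1: F[0] = O
Query 2: R[3] = R
Query 3: R[2] = O
Query 4: D[3] = Y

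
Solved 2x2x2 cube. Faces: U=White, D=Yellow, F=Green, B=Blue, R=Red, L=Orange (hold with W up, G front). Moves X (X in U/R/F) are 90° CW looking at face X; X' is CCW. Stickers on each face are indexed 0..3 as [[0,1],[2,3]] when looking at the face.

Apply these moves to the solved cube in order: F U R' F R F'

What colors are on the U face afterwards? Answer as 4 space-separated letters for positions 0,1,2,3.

Answer: O W O W

Derivation:
After move 1 (F): F=GGGG U=WWOO R=WRWR D=RRYY L=OYOY
After move 2 (U): U=OWOW F=WRGG R=BBWR B=OYBB L=GGOY
After move 3 (R'): R=BRBW U=OBOO F=WWGW D=RRYG B=YYRB
After move 4 (F): F=GWWW U=OBYG R=OROW D=BBYG L=GROR
After move 5 (R): R=OOWR U=OWYW F=GBWG D=BRYY B=GYBB
After move 6 (F'): F=BGGW U=OWOW R=ROBR D=RRYY L=GWOY
Query: U face = OWOW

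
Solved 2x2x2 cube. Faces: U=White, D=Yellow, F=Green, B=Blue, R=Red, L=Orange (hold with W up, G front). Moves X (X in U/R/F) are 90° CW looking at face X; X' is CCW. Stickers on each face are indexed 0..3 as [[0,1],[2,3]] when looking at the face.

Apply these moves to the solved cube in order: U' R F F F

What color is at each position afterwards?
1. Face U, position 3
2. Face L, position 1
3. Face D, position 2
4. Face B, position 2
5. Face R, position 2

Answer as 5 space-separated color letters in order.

Answer: R G Y W Y

Derivation:
After move 1 (U'): U=WWWW F=OOGG R=GGRR B=RRBB L=BBOO
After move 2 (R): R=RGRG U=WOWG F=OYGY D=YBYR B=WRWB
After move 3 (F): F=GOYY U=WOOB R=WGGG D=RRYR L=BYOB
After move 4 (F): F=YGYO U=WOBY R=OGBG D=GWYR L=BROR
After move 5 (F): F=YYOG U=WORR R=BGYG D=BOYR L=BGOW
Query 1: U[3] = R
Query 2: L[1] = G
Query 3: D[2] = Y
Query 4: B[2] = W
Query 5: R[2] = Y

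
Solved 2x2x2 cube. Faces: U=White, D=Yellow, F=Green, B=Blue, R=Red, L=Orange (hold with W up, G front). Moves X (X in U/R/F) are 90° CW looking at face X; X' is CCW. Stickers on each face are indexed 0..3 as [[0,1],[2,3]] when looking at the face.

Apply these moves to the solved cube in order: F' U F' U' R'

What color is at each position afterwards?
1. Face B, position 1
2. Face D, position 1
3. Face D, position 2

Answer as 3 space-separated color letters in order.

Answer: B W Y

Derivation:
After move 1 (F'): F=GGGG U=WWRR R=YRYR D=OOYY L=OWOW
After move 2 (U): U=RWRW F=YRGG R=BBYR B=OWBB L=GGOW
After move 3 (F'): F=RGYG U=RWBY R=OBOR D=GWYY L=GWOR
After move 4 (U'): U=WYRB F=GWYG R=RGOR B=OBBB L=OWOR
After move 5 (R'): R=GRRO U=WBRO F=GYYB D=GWYG B=YBWB
Query 1: B[1] = B
Query 2: D[1] = W
Query 3: D[2] = Y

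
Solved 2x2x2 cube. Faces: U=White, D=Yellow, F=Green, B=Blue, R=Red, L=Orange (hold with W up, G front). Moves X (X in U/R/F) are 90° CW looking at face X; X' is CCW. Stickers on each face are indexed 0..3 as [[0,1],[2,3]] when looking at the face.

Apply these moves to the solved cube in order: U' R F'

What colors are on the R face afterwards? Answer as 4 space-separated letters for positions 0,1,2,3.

Answer: B G Y G

Derivation:
After move 1 (U'): U=WWWW F=OOGG R=GGRR B=RRBB L=BBOO
After move 2 (R): R=RGRG U=WOWG F=OYGY D=YBYR B=WRWB
After move 3 (F'): F=YYOG U=WORR R=BGYG D=BOYR L=BGOW
Query: R face = BGYG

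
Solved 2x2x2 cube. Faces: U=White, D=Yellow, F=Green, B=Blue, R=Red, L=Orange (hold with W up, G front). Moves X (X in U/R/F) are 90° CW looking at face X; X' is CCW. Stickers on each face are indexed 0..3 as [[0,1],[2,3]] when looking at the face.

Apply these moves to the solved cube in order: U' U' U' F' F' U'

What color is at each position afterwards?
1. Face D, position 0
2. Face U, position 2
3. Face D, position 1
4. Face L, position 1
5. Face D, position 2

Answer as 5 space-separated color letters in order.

Answer: W W W O Y

Derivation:
After move 1 (U'): U=WWWW F=OOGG R=GGRR B=RRBB L=BBOO
After move 2 (U'): U=WWWW F=BBGG R=OORR B=GGBB L=RROO
After move 3 (U'): U=WWWW F=RRGG R=BBRR B=OOBB L=GGOO
After move 4 (F'): F=RGRG U=WWBR R=YBYR D=GOYY L=GWOW
After move 5 (F'): F=GGRR U=WWYY R=OBGR D=WWYY L=GROB
After move 6 (U'): U=WYWY F=GRRR R=GGGR B=OBBB L=OOOB
Query 1: D[0] = W
Query 2: U[2] = W
Query 3: D[1] = W
Query 4: L[1] = O
Query 5: D[2] = Y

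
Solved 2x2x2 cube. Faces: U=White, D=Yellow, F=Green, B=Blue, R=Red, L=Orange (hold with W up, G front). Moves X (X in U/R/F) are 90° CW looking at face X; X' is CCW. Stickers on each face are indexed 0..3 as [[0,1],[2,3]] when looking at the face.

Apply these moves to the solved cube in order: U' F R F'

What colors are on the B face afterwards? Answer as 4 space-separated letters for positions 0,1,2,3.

After move 1 (U'): U=WWWW F=OOGG R=GGRR B=RRBB L=BBOO
After move 2 (F): F=GOGO U=WWOB R=WGWR D=RGYY L=BYOY
After move 3 (R): R=WWRG U=WOOO F=GGGY D=RBYR B=BRWB
After move 4 (F'): F=GYGG U=WOWR R=BWRG D=YYYR L=BOOO
Query: B face = BRWB

Answer: B R W B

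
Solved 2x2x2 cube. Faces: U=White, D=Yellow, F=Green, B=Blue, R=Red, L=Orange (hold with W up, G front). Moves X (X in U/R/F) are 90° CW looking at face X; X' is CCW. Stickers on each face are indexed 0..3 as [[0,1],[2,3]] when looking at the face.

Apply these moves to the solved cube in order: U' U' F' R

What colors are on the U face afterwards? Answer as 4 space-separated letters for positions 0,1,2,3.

Answer: W G O G

Derivation:
After move 1 (U'): U=WWWW F=OOGG R=GGRR B=RRBB L=BBOO
After move 2 (U'): U=WWWW F=BBGG R=OORR B=GGBB L=RROO
After move 3 (F'): F=BGBG U=WWOR R=YOYR D=ROYY L=RWOW
After move 4 (R): R=YYRO U=WGOG F=BOBY D=RBYG B=RGWB
Query: U face = WGOG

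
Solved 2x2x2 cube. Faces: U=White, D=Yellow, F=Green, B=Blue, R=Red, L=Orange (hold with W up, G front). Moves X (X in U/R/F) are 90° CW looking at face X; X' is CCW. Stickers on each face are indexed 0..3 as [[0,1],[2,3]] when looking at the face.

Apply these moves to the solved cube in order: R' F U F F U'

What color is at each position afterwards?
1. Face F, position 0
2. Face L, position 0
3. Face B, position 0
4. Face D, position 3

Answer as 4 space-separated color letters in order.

Answer: G O G G

Derivation:
After move 1 (R'): R=RRRR U=WBWB F=GWGW D=YGYG B=YBYB
After move 2 (F): F=GGWW U=WBOO R=WRBR D=RRYG L=OYOG
After move 3 (U): U=OWOB F=WRWW R=YBBR B=OYYB L=GGOG
After move 4 (F): F=WWWR U=OWGG R=OBBR D=BYYG L=GROR
After move 5 (F): F=WWRW U=OWRR R=GBGR D=BOYG L=GBOY
After move 6 (U'): U=WROR F=GBRW R=WWGR B=GBYB L=OYOY
Query 1: F[0] = G
Query 2: L[0] = O
Query 3: B[0] = G
Query 4: D[3] = G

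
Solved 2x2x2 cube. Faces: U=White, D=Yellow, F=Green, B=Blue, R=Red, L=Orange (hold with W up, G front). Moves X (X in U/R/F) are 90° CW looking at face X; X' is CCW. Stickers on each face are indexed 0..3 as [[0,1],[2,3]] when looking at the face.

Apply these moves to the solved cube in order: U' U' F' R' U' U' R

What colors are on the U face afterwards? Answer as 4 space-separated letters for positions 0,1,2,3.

After move 1 (U'): U=WWWW F=OOGG R=GGRR B=RRBB L=BBOO
After move 2 (U'): U=WWWW F=BBGG R=OORR B=GGBB L=RROO
After move 3 (F'): F=BGBG U=WWOR R=YOYR D=ROYY L=RWOW
After move 4 (R'): R=ORYY U=WBOG F=BWBR D=RGYG B=YGOB
After move 5 (U'): U=BGWO F=RWBR R=BWYY B=OROB L=YGOW
After move 6 (U'): U=GOBW F=YGBR R=RWYY B=BWOB L=OROW
After move 7 (R): R=YRYW U=GGBR F=YGBG D=ROYB B=WWOB
Query: U face = GGBR

Answer: G G B R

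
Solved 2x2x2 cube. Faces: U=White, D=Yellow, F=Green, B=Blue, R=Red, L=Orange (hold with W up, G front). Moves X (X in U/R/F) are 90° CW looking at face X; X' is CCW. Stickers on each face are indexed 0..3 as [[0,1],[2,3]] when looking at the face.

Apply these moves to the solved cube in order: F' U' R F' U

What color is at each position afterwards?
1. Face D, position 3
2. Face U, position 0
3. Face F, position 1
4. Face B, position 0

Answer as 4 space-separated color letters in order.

Answer: Y Y G B

Derivation:
After move 1 (F'): F=GGGG U=WWRR R=YRYR D=OOYY L=OWOW
After move 2 (U'): U=WRWR F=OWGG R=GGYR B=YRBB L=BBOW
After move 3 (R): R=YGRG U=WWWG F=OOGY D=OBYY B=RRRB
After move 4 (F'): F=OYOG U=WWYR R=BGOG D=BWYY L=BGOW
After move 5 (U): U=YWRW F=BGOG R=RROG B=BGRB L=OYOW
Query 1: D[3] = Y
Query 2: U[0] = Y
Query 3: F[1] = G
Query 4: B[0] = B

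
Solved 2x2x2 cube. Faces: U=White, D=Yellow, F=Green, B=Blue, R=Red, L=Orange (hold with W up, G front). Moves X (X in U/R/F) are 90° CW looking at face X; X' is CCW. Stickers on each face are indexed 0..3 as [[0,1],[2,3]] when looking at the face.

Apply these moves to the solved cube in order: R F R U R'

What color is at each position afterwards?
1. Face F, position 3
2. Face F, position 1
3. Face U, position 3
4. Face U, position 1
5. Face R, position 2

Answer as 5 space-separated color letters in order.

After move 1 (R): R=RRRR U=WGWG F=GYGY D=YBYB B=WBWB
After move 2 (F): F=GGYY U=WGOO R=WRGR D=RRYB L=OYOB
After move 3 (R): R=GWRR U=WGOY F=GRYB D=RWYW B=OBGB
After move 4 (U): U=OWYG F=GWYB R=OBRR B=OYGB L=GROB
After move 5 (R'): R=BROR U=OGYO F=GWYG D=RWYB B=WYWB
Query 1: F[3] = G
Query 2: F[1] = W
Query 3: U[3] = O
Query 4: U[1] = G
Query 5: R[2] = O

Answer: G W O G O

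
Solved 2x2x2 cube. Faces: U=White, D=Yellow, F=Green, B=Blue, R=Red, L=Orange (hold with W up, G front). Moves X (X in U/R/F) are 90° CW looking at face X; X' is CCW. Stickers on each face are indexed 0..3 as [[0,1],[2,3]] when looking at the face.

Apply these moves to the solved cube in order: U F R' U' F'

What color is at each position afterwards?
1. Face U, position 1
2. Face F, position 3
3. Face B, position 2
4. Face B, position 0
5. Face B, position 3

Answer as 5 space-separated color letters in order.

After move 1 (U): U=WWWW F=RRGG R=BBRR B=OOBB L=GGOO
After move 2 (F): F=GRGR U=WWOG R=WBWR D=RBYY L=GYOY
After move 3 (R'): R=BRWW U=WBOO F=GWGG D=RRYR B=YOBB
After move 4 (U'): U=BOWO F=GYGG R=GWWW B=BRBB L=YOOY
After move 5 (F'): F=YGGG U=BOGW R=RWRW D=OYYR L=YOOW
Query 1: U[1] = O
Query 2: F[3] = G
Query 3: B[2] = B
Query 4: B[0] = B
Query 5: B[3] = B

Answer: O G B B B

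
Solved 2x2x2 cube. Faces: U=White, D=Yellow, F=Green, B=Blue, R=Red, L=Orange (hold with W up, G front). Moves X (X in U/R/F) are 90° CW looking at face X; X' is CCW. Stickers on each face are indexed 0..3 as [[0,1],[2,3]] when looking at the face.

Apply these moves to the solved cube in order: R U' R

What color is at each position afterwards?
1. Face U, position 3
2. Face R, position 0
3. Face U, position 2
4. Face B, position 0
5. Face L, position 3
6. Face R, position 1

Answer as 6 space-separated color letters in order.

After move 1 (R): R=RRRR U=WGWG F=GYGY D=YBYB B=WBWB
After move 2 (U'): U=GGWW F=OOGY R=GYRR B=RRWB L=WBOO
After move 3 (R): R=RGRY U=GOWY F=OBGB D=YWYR B=WRGB
Query 1: U[3] = Y
Query 2: R[0] = R
Query 3: U[2] = W
Query 4: B[0] = W
Query 5: L[3] = O
Query 6: R[1] = G

Answer: Y R W W O G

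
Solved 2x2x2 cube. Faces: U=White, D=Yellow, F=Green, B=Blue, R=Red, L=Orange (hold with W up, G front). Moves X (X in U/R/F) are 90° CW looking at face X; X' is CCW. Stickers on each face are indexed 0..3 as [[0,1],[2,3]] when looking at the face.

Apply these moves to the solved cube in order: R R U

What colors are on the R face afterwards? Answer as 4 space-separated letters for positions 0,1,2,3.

Answer: G B R R

Derivation:
After move 1 (R): R=RRRR U=WGWG F=GYGY D=YBYB B=WBWB
After move 2 (R): R=RRRR U=WYWY F=GBGB D=YWYW B=GBGB
After move 3 (U): U=WWYY F=RRGB R=GBRR B=OOGB L=GBOO
Query: R face = GBRR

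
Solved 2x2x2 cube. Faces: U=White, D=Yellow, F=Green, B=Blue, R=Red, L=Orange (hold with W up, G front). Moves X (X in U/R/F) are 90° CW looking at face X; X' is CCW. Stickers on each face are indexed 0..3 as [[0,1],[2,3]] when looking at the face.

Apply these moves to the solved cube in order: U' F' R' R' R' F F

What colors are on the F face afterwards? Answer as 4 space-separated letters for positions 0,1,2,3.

After move 1 (U'): U=WWWW F=OOGG R=GGRR B=RRBB L=BBOO
After move 2 (F'): F=OGOG U=WWGR R=YGYR D=BOYY L=BWOW
After move 3 (R'): R=GRYY U=WBGR F=OWOR D=BGYG B=YROB
After move 4 (R'): R=RYGY U=WOGY F=OBOR D=BWYR B=GRGB
After move 5 (R'): R=YYRG U=WGGG F=OOOY D=BBYR B=RRWB
After move 6 (F): F=OOYO U=WGWW R=GYGG D=RYYR L=BBOB
After move 7 (F): F=YOOO U=WGBB R=WYWG D=GGYR L=BROY
Query: F face = YOOO

Answer: Y O O O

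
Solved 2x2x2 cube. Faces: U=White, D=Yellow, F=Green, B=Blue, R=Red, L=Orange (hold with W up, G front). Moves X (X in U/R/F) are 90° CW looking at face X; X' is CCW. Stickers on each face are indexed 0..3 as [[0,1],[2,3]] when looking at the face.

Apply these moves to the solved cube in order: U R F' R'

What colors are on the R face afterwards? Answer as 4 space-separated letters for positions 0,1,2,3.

Answer: B B B Y

Derivation:
After move 1 (U): U=WWWW F=RRGG R=BBRR B=OOBB L=GGOO
After move 2 (R): R=RBRB U=WRWG F=RYGY D=YBYO B=WOWB
After move 3 (F'): F=YYRG U=WRRR R=BBYB D=GOYO L=GGOW
After move 4 (R'): R=BBBY U=WWRW F=YRRR D=GYYG B=OOOB
Query: R face = BBBY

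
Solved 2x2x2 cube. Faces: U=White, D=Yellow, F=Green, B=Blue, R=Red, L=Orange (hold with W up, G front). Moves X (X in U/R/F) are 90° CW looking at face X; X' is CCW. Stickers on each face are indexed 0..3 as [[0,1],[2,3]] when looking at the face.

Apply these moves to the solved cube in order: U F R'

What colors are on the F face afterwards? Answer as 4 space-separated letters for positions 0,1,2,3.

After move 1 (U): U=WWWW F=RRGG R=BBRR B=OOBB L=GGOO
After move 2 (F): F=GRGR U=WWOG R=WBWR D=RBYY L=GYOY
After move 3 (R'): R=BRWW U=WBOO F=GWGG D=RRYR B=YOBB
Query: F face = GWGG

Answer: G W G G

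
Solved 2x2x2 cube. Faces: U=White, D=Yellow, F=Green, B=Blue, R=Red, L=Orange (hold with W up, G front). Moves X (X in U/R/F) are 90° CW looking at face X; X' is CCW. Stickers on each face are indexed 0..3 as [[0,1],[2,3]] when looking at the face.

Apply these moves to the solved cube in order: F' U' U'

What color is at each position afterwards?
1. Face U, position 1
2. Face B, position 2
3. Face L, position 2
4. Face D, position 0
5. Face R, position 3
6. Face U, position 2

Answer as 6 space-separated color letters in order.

After move 1 (F'): F=GGGG U=WWRR R=YRYR D=OOYY L=OWOW
After move 2 (U'): U=WRWR F=OWGG R=GGYR B=YRBB L=BBOW
After move 3 (U'): U=RRWW F=BBGG R=OWYR B=GGBB L=YROW
Query 1: U[1] = R
Query 2: B[2] = B
Query 3: L[2] = O
Query 4: D[0] = O
Query 5: R[3] = R
Query 6: U[2] = W

Answer: R B O O R W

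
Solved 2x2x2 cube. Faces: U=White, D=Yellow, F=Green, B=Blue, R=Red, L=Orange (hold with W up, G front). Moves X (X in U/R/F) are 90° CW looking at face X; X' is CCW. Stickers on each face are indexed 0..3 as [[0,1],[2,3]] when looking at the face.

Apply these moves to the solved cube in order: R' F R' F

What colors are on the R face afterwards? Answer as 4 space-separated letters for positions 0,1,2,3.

After move 1 (R'): R=RRRR U=WBWB F=GWGW D=YGYG B=YBYB
After move 2 (F): F=GGWW U=WBOO R=WRBR D=RRYG L=OYOG
After move 3 (R'): R=RRWB U=WYOY F=GBWO D=RGYW B=GBRB
After move 4 (F): F=WGOB U=WYGY R=ORYB D=WRYW L=OROG
Query: R face = ORYB

Answer: O R Y B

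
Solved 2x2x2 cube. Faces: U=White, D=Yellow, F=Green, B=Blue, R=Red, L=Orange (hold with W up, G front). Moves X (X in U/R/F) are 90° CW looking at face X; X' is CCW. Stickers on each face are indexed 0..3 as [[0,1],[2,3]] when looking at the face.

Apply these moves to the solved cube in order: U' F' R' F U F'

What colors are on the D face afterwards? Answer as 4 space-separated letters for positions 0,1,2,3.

Answer: O G Y G

Derivation:
After move 1 (U'): U=WWWW F=OOGG R=GGRR B=RRBB L=BBOO
After move 2 (F'): F=OGOG U=WWGR R=YGYR D=BOYY L=BWOW
After move 3 (R'): R=GRYY U=WBGR F=OWOR D=BGYG B=YROB
After move 4 (F): F=OORW U=WBWW R=GRRY D=YGYG L=BBOG
After move 5 (U): U=WWWB F=GRRW R=YRRY B=BBOB L=OOOG
After move 6 (F'): F=RWGR U=WWYR R=GRYY D=OGYG L=OBOW
Query: D face = OGYG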